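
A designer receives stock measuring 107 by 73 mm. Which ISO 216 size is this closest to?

Aspect ratio 107/73 ≈ 1.466 (ISO target is √2 ≈ 1.414).
In the A-series (A0 area = 1 m²): A7 = 74 × 105 mm.
Off by 3 mm total — nearest standard size.

A7 (74 × 105 mm)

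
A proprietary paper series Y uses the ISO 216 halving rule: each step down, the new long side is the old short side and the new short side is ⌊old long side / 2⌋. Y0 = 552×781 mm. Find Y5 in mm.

97 × 138 mm

Y1 = 390 × 552 mm (from Y0 by 1 halving).
Y2: ⌊552/2⌋ × 390 = 276 × 390 mm
Y3: ⌊390/2⌋ × 276 = 195 × 276 mm
Y4: ⌊276/2⌋ × 195 = 138 × 195 mm
Y5: ⌊195/2⌋ × 138 = 97 × 138 mm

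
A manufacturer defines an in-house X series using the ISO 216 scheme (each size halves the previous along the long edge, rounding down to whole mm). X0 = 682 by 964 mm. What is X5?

X1: ⌊964/2⌋ × 682 = 482 × 682 mm
X2: ⌊682/2⌋ × 482 = 341 × 482 mm
X3: ⌊482/2⌋ × 341 = 241 × 341 mm
X4: ⌊341/2⌋ × 241 = 170 × 241 mm
X5: ⌊241/2⌋ × 170 = 120 × 170 mm

120 × 170 mm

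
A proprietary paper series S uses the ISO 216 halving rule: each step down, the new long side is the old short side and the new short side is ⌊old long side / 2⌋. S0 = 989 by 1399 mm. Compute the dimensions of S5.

S1: ⌊1399/2⌋ × 989 = 699 × 989 mm
S2: ⌊989/2⌋ × 699 = 494 × 699 mm
S3: ⌊699/2⌋ × 494 = 349 × 494 mm
S4: ⌊494/2⌋ × 349 = 247 × 349 mm
S5: ⌊349/2⌋ × 247 = 174 × 247 mm

174 × 247 mm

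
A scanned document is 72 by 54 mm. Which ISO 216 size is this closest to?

Aspect ratio 72/54 ≈ 1.333 (ISO target is √2 ≈ 1.414).
In the A-series (A0 area = 1 m²): A8 = 52 × 74 mm.
Off by 4 mm total — nearest standard size.

A8 (52 × 74 mm)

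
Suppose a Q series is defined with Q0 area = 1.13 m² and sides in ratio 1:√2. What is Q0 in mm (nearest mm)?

Let the short side be w mm. Then w · w√2 = 1.13 m² = 1,130,000 mm².
w² = 1,130,000/√2, so w ≈ 893.9 mm; long side = w√2 ≈ 1264.1 mm.

894 × 1264 mm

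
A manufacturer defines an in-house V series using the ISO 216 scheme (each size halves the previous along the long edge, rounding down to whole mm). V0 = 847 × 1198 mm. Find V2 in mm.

V1: ⌊1198/2⌋ × 847 = 599 × 847 mm
V2: ⌊847/2⌋ × 599 = 423 × 599 mm

423 × 599 mm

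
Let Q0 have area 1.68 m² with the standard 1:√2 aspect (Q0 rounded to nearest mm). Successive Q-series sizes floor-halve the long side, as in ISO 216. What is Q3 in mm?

385 × 545 mm

Let Q0's short side be w mm. w · w√2 = 1.68 m² = 1,680,000 mm², so w ≈ 1089.9 mm and w√2 ≈ 1541.4 mm → Q0 = 1090 × 1541 mm.
Q1: ⌊1541/2⌋ × 1090 = 770 × 1090 mm
Q2: ⌊1090/2⌋ × 770 = 545 × 770 mm
Q3: ⌊770/2⌋ × 545 = 385 × 545 mm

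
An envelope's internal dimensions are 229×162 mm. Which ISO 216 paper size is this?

C5 (162 × 229 mm)

Aspect ratio 229/162 ≈ 1.414 — close to the ISO √2 ≈ 1.414.
In the C-series (envelope sizes, between A and B): C5 = 162 × 229 mm.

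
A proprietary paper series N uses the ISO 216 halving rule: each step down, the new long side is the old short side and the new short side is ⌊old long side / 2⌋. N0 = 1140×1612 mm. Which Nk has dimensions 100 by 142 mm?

N7

N0: 1140 × 1612 mm
N1: 806 × 1140 mm
N2: 570 × 806 mm
N3: 403 × 570 mm
N4: 285 × 403 mm
N5: 201 × 285 mm
N6: 142 × 201 mm
N7: 100 × 142 mm
N8: 71 × 100 mm
→ matches N7.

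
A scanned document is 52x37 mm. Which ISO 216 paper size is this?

Aspect ratio 52/37 ≈ 1.405 — close to the ISO √2 ≈ 1.414.
In the A-series (A0 area = 1 m²): A9 = 37 × 52 mm.

A9 (37 × 52 mm)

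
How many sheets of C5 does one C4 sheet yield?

C4 = 229 × 324 mm; C5 = 162 × 229 mm.
Each halving step doubles the count; 1 step from C4 to C5.
2^1 = 2.

2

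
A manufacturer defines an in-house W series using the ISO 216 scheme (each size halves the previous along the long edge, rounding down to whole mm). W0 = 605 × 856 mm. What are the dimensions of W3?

214 × 302 mm

W1: ⌊856/2⌋ × 605 = 428 × 605 mm
W2: ⌊605/2⌋ × 428 = 302 × 428 mm
W3: ⌊428/2⌋ × 302 = 214 × 302 mm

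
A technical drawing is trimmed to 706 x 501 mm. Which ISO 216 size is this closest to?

B2 (500 × 707 mm)

Aspect ratio 706/501 ≈ 1.409 — close to the ISO √2 ≈ 1.414.
In the B-series (B0 = 1000 × 1414 mm): B2 = 500 × 707 mm.
Off by 2 mm total — nearest standard size.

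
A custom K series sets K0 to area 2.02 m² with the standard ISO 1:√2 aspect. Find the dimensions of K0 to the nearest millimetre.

Let the short side be w mm. Then w · w√2 = 2.02 m² = 2,020,000 mm².
w² = 2,020,000/√2, so w ≈ 1195.1 mm; long side = w√2 ≈ 1690.2 mm.

1195 × 1690 mm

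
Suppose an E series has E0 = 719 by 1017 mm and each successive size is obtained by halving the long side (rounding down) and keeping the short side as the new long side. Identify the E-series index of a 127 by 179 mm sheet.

E5

E0: 719 × 1017 mm
E1: 508 × 719 mm
E2: 359 × 508 mm
E3: 254 × 359 mm
E4: 179 × 254 mm
E5: 127 × 179 mm
E6: 89 × 127 mm
→ matches E5.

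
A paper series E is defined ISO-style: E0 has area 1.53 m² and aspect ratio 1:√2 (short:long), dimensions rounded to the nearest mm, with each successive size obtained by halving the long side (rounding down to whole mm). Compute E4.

Let E0's short side be w mm. w · w√2 = 1.53 m² = 1,530,000 mm², so w ≈ 1040.1 mm and w√2 ≈ 1471.0 mm → E0 = 1040 × 1471 mm.
E1: ⌊1471/2⌋ × 1040 = 735 × 1040 mm
E2: ⌊1040/2⌋ × 735 = 520 × 735 mm
E3: ⌊735/2⌋ × 520 = 367 × 520 mm
E4: ⌊520/2⌋ × 367 = 260 × 367 mm

260 × 367 mm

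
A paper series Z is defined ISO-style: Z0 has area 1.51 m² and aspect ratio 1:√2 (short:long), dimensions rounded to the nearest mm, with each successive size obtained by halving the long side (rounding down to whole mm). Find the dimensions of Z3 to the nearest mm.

Let Z0's short side be w mm. w · w√2 = 1.51 m² = 1,510,000 mm², so w ≈ 1033.3 mm and w√2 ≈ 1461.3 mm → Z0 = 1033 × 1461 mm.
Z1: ⌊1461/2⌋ × 1033 = 730 × 1033 mm
Z2: ⌊1033/2⌋ × 730 = 516 × 730 mm
Z3: ⌊730/2⌋ × 516 = 365 × 516 mm

365 × 516 mm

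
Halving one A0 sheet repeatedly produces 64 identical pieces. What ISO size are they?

A6

64 = 2^6, so 6 halving steps.
A0 → A1 → … → A6 after 6 steps.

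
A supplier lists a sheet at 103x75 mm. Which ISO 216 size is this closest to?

Aspect ratio 103/75 ≈ 1.373 (ISO target is √2 ≈ 1.414).
In the A-series (A0 area = 1 m²): A7 = 74 × 105 mm.
Off by 3 mm total — nearest standard size.

A7 (74 × 105 mm)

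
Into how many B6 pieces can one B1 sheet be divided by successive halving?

32

B1 = 707 × 1000 mm; B6 = 125 × 176 mm.
Each halving step doubles the count; 5 steps from B1 to B6.
2^5 = 32.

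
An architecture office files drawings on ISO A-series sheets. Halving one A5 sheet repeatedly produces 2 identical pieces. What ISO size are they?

A6

2 = 2^1, so 1 halving step.
A5 → A6 → … → A6 after 1 step.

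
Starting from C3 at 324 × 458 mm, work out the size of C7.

C4: ⌊458/2⌋ × 324 = 229 × 324 mm
C5: ⌊324/2⌋ × 229 = 162 × 229 mm
C6: ⌊229/2⌋ × 162 = 114 × 162 mm
C7: ⌊162/2⌋ × 114 = 81 × 114 mm

81 × 114 mm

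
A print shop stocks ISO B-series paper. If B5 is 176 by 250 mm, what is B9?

44 × 62 mm

B6: ⌊250/2⌋ × 176 = 125 × 176 mm
B7: ⌊176/2⌋ × 125 = 88 × 125 mm
B8: ⌊125/2⌋ × 88 = 62 × 88 mm
B9: ⌊88/2⌋ × 62 = 44 × 62 mm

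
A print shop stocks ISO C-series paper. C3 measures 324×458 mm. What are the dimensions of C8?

57 × 81 mm

C4: ⌊458/2⌋ × 324 = 229 × 324 mm
C5: ⌊324/2⌋ × 229 = 162 × 229 mm
C6: ⌊229/2⌋ × 162 = 114 × 162 mm
C7: ⌊162/2⌋ × 114 = 81 × 114 mm
C8: ⌊114/2⌋ × 81 = 57 × 81 mm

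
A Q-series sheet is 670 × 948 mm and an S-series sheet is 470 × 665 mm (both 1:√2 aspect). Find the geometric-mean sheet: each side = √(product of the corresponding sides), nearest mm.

561 × 794 mm

Short side: √(670 · 470) = √314900 ≈ 561.2 → 561 mm
Long side: √(948 · 665) = √630420 ≈ 794.0 → 794 mm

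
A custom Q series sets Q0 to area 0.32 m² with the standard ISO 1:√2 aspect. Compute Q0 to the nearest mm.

476 × 673 mm

Let the short side be w mm. Then w · w√2 = 0.32 m² = 320,000 mm².
w² = 320,000/√2, so w ≈ 475.7 mm; long side = w√2 ≈ 672.7 mm.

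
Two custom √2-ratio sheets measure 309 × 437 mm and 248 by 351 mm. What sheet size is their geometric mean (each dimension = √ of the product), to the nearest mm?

277 × 392 mm

Short side: √(309 · 248) = √76632 ≈ 276.8 → 277 mm
Long side: √(437 · 351) = √153387 ≈ 391.6 → 392 mm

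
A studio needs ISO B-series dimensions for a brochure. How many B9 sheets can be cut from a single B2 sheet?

B2 = 500 × 707 mm; B9 = 44 × 62 mm.
Each halving step doubles the count; 7 steps from B2 to B9.
2^7 = 128.

128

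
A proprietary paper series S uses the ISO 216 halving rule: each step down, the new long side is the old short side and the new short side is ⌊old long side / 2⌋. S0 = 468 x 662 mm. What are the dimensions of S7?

41 × 58 mm

S1 = 331 × 468 mm (from S0 by 1 halving).
S2: ⌊468/2⌋ × 331 = 234 × 331 mm
S3: ⌊331/2⌋ × 234 = 165 × 234 mm
S4: ⌊234/2⌋ × 165 = 117 × 165 mm
S5: ⌊165/2⌋ × 117 = 82 × 117 mm
S6: ⌊117/2⌋ × 82 = 58 × 82 mm
S7: ⌊82/2⌋ × 58 = 41 × 58 mm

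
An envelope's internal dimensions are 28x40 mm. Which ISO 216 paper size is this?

Aspect ratio 40/28 ≈ 1.429 — close to the ISO √2 ≈ 1.414.
In the C-series (envelope sizes, between A and B): C10 = 28 × 40 mm.

C10 (28 × 40 mm)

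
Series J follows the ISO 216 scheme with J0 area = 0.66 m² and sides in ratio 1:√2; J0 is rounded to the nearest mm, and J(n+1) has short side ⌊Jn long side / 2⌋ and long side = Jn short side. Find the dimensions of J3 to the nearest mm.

241 × 341 mm

Let J0's short side be w mm. w · w√2 = 0.66 m² = 660,000 mm², so w ≈ 683.1 mm and w√2 ≈ 966.1 mm → J0 = 683 × 966 mm.
J1: ⌊966/2⌋ × 683 = 483 × 683 mm
J2: ⌊683/2⌋ × 483 = 341 × 483 mm
J3: ⌊483/2⌋ × 341 = 241 × 341 mm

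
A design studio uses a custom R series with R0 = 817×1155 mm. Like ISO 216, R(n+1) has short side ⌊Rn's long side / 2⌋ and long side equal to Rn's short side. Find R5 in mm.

144 × 204 mm

R1: ⌊1155/2⌋ × 817 = 577 × 817 mm
R2: ⌊817/2⌋ × 577 = 408 × 577 mm
R3: ⌊577/2⌋ × 408 = 288 × 408 mm
R4: ⌊408/2⌋ × 288 = 204 × 288 mm
R5: ⌊288/2⌋ × 204 = 144 × 204 mm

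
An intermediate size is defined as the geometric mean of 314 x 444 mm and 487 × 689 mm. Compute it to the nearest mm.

Short side: √(314 · 487) = √152918 ≈ 391.0 → 391 mm
Long side: √(444 · 689) = √305916 ≈ 553.1 → 553 mm

391 × 553 mm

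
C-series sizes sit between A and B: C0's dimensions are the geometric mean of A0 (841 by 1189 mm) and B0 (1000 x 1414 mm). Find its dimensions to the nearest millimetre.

Short: √(841 · 1000) = √841000 ≈ 917.1 mm.
Long: √(1189 · 1414) = √1681246 ≈ 1296.6 mm.

917 × 1297 mm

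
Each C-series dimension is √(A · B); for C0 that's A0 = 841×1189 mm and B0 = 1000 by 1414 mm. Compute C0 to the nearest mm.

Short: √(841 · 1000) = √841000 ≈ 917.1 mm.
Long: √(1189 · 1414) = √1681246 ≈ 1296.6 mm.

917 × 1297 mm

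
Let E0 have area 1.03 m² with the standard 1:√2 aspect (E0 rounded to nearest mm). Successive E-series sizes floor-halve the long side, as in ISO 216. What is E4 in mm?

Let E0's short side be w mm. w · w√2 = 1.03 m² = 1,030,000 mm², so w ≈ 853.4 mm and w√2 ≈ 1206.9 mm → E0 = 853 × 1207 mm.
E1: ⌊1207/2⌋ × 853 = 603 × 853 mm
E2: ⌊853/2⌋ × 603 = 426 × 603 mm
E3: ⌊603/2⌋ × 426 = 301 × 426 mm
E4: ⌊426/2⌋ × 301 = 213 × 301 mm

213 × 301 mm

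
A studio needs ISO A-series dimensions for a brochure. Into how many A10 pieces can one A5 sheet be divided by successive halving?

Each ISO step halves the sheet: 1 × A5 → 2 × A6 → 4 × A7 → 8 × A8 → …
From A5 to A10 is 5 halving steps: 2^5 = 32.

32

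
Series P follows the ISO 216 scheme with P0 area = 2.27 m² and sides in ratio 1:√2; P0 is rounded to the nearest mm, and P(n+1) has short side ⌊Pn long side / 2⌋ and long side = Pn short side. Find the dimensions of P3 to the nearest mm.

Let P0's short side be w mm. w · w√2 = 2.27 m² = 2,270,000 mm², so w ≈ 1266.9 mm and w√2 ≈ 1791.7 mm → P0 = 1267 × 1792 mm.
P1: ⌊1792/2⌋ × 1267 = 896 × 1267 mm
P2: ⌊1267/2⌋ × 896 = 633 × 896 mm
P3: ⌊896/2⌋ × 633 = 448 × 633 mm

448 × 633 mm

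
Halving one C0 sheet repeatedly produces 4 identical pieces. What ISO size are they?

C2

4 = 2^2, so 2 halving steps.
C0 → C1 → … → C2 after 2 steps.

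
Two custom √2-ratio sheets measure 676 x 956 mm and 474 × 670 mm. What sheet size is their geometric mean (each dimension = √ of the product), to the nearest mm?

566 × 800 mm

Short side: √(676 · 474) = √320424 ≈ 566.1 → 566 mm
Long side: √(956 · 670) = √640520 ≈ 800.3 → 800 mm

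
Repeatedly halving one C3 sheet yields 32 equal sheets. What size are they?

C8

32 = 2^5, so 5 halving steps.
C3 → C4 → … → C8 after 5 steps.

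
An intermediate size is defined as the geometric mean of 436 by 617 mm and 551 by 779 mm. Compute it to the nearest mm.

Short side: √(436 · 551) = √240236 ≈ 490.1 → 490 mm
Long side: √(617 · 779) = √480643 ≈ 693.3 → 693 mm

490 × 693 mm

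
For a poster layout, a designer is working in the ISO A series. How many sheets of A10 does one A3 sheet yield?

128

Each ISO step halves the sheet: 1 × A3 → 2 × A4 → 4 × A5 → 8 × A6 → …
From A3 to A10 is 7 halving steps: 2^7 = 128.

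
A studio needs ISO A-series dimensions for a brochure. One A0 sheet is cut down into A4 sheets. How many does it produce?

A0 = 841 × 1189 mm; A4 = 210 × 297 mm.
Each halving step doubles the count; 4 steps from A0 to A4.
2^4 = 16.

16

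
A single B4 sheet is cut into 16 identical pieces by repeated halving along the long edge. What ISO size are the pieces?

16 = 2^4, so 4 halving steps.
B4 → B5 → … → B8 after 4 steps.

B8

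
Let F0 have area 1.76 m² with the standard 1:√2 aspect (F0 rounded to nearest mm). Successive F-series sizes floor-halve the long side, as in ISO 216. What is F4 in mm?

279 × 394 mm

Let F0's short side be w mm. w · w√2 = 1.76 m² = 1,760,000 mm², so w ≈ 1115.6 mm and w√2 ≈ 1577.7 mm → F0 = 1116 × 1578 mm.
F1: ⌊1578/2⌋ × 1116 = 789 × 1116 mm
F2: ⌊1116/2⌋ × 789 = 558 × 789 mm
F3: ⌊789/2⌋ × 558 = 394 × 558 mm
F4: ⌊558/2⌋ × 394 = 279 × 394 mm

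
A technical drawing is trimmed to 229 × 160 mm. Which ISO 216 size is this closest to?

Aspect ratio 229/160 ≈ 1.431 (ISO target is √2 ≈ 1.414).
In the C-series (envelope sizes, between A and B): C5 = 162 × 229 mm.
Off by 2 mm total — nearest standard size.

C5 (162 × 229 mm)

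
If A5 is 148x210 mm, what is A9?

A6: ⌊210/2⌋ × 148 = 105 × 148 mm
A7: ⌊148/2⌋ × 105 = 74 × 105 mm
A8: ⌊105/2⌋ × 74 = 52 × 74 mm
A9: ⌊74/2⌋ × 52 = 37 × 52 mm

37 × 52 mm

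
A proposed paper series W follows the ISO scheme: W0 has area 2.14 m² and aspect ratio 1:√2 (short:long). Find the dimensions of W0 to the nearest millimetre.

1230 × 1740 mm

Let the short side be w mm. Then w · w√2 = 2.14 m² = 2,140,000 mm².
w² = 2,140,000/√2, so w ≈ 1230.1 mm; long side = w√2 ≈ 1739.7 mm.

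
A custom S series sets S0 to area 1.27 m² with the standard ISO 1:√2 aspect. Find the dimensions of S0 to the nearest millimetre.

Let the short side be w mm. Then w · w√2 = 1.27 m² = 1,270,000 mm².
w² = 1,270,000/√2, so w ≈ 947.6 mm; long side = w√2 ≈ 1340.2 mm.

948 × 1340 mm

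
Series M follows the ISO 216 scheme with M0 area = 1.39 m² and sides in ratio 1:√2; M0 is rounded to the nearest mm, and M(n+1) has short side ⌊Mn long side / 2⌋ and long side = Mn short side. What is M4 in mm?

Let M0's short side be w mm. w · w√2 = 1.39 m² = 1,390,000 mm², so w ≈ 991.4 mm and w√2 ≈ 1402.1 mm → M0 = 991 × 1402 mm.
M1: ⌊1402/2⌋ × 991 = 701 × 991 mm
M2: ⌊991/2⌋ × 701 = 495 × 701 mm
M3: ⌊701/2⌋ × 495 = 350 × 495 mm
M4: ⌊495/2⌋ × 350 = 247 × 350 mm

247 × 350 mm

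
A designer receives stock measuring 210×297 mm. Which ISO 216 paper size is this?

Aspect ratio 297/210 ≈ 1.414 — close to the ISO √2 ≈ 1.414.
In the A-series (A0 area = 1 m²): A4 = 210 × 297 mm.

A4 (210 × 297 mm)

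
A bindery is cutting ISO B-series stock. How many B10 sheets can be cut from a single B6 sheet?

16

Each ISO step halves the sheet: 1 × B6 → 2 × B7 → 4 × B8 → 8 × B9 → …
From B6 to B10 is 4 halving steps: 2^4 = 16.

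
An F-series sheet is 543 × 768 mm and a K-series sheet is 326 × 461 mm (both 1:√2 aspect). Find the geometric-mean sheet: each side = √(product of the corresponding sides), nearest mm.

421 × 595 mm

Short side: √(543 · 326) = √177018 ≈ 420.7 → 421 mm
Long side: √(768 · 461) = √354048 ≈ 595.0 → 595 mm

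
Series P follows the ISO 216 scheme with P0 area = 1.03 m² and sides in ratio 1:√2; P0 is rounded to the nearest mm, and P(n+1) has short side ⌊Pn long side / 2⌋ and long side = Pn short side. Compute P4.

Let P0's short side be w mm. w · w√2 = 1.03 m² = 1,030,000 mm², so w ≈ 853.4 mm and w√2 ≈ 1206.9 mm → P0 = 853 × 1207 mm.
P1: ⌊1207/2⌋ × 853 = 603 × 853 mm
P2: ⌊853/2⌋ × 603 = 426 × 603 mm
P3: ⌊603/2⌋ × 426 = 301 × 426 mm
P4: ⌊426/2⌋ × 301 = 213 × 301 mm

213 × 301 mm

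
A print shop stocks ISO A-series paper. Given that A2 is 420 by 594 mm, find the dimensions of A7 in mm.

A3: ⌊594/2⌋ × 420 = 297 × 420 mm
A4: ⌊420/2⌋ × 297 = 210 × 297 mm
A5: ⌊297/2⌋ × 210 = 148 × 210 mm
A6: ⌊210/2⌋ × 148 = 105 × 148 mm
A7: ⌊148/2⌋ × 105 = 74 × 105 mm

74 × 105 mm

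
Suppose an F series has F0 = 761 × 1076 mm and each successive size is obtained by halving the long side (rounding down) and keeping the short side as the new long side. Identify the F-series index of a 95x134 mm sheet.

F0: 761 × 1076 mm
F1: 538 × 761 mm
F2: 380 × 538 mm
F3: 269 × 380 mm
F4: 190 × 269 mm
F5: 134 × 190 mm
F6: 95 × 134 mm
F7: 67 × 95 mm
→ matches F6.

F6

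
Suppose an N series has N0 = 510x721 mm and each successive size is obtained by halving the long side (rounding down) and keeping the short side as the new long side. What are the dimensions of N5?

90 × 127 mm

N1: ⌊721/2⌋ × 510 = 360 × 510 mm
N2: ⌊510/2⌋ × 360 = 255 × 360 mm
N3: ⌊360/2⌋ × 255 = 180 × 255 mm
N4: ⌊255/2⌋ × 180 = 127 × 180 mm
N5: ⌊180/2⌋ × 127 = 90 × 127 mm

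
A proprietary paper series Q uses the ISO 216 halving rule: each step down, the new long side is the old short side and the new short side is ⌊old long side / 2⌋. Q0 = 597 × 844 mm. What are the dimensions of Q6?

Q1: ⌊844/2⌋ × 597 = 422 × 597 mm
Q2: ⌊597/2⌋ × 422 = 298 × 422 mm
Q3: ⌊422/2⌋ × 298 = 211 × 298 mm
Q4: ⌊298/2⌋ × 211 = 149 × 211 mm
Q5: ⌊211/2⌋ × 149 = 105 × 149 mm
Q6: ⌊149/2⌋ × 105 = 74 × 105 mm

74 × 105 mm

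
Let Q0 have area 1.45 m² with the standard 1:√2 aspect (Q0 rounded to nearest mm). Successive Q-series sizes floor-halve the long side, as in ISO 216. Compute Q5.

Let Q0's short side be w mm. w · w√2 = 1.45 m² = 1,450,000 mm², so w ≈ 1012.6 mm and w√2 ≈ 1432.0 mm → Q0 = 1013 × 1432 mm.
Q1: ⌊1432/2⌋ × 1013 = 716 × 1013 mm
Q2: ⌊1013/2⌋ × 716 = 506 × 716 mm
Q3: ⌊716/2⌋ × 506 = 358 × 506 mm
Q4: ⌊506/2⌋ × 358 = 253 × 358 mm
Q5: ⌊358/2⌋ × 253 = 179 × 253 mm

179 × 253 mm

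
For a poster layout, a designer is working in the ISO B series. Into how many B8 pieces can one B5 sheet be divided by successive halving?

8

Each ISO step halves the sheet: 1 × B5 → 2 × B6 → 4 × B7 → 8 × B8
From B5 to B8 is 3 halving steps: 2^3 = 8.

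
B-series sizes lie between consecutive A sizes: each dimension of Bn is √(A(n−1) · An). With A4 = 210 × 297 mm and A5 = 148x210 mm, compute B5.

176 × 250 mm

Short side: √(210 · 148) = √31080 ≈ 176.3 → 176 mm
Long side: √(297 · 210) = √62370 ≈ 249.7 → 250 mm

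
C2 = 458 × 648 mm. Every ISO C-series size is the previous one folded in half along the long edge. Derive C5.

162 × 229 mm

C3: ⌊648/2⌋ × 458 = 324 × 458 mm
C4: ⌊458/2⌋ × 324 = 229 × 324 mm
C5: ⌊324/2⌋ × 229 = 162 × 229 mm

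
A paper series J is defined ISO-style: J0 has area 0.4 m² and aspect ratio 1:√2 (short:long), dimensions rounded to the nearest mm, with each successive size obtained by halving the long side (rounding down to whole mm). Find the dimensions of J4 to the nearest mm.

133 × 188 mm

Let J0's short side be w mm. w · w√2 = 0.4 m² = 400,000 mm², so w ≈ 531.8 mm and w√2 ≈ 752.1 mm → J0 = 532 × 752 mm.
J1: ⌊752/2⌋ × 532 = 376 × 532 mm
J2: ⌊532/2⌋ × 376 = 266 × 376 mm
J3: ⌊376/2⌋ × 266 = 188 × 266 mm
J4: ⌊266/2⌋ × 188 = 133 × 188 mm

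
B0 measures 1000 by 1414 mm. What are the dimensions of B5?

B1: ⌊1414/2⌋ × 1000 = 707 × 1000 mm
B2: ⌊1000/2⌋ × 707 = 500 × 707 mm
B3: ⌊707/2⌋ × 500 = 353 × 500 mm
B4: ⌊500/2⌋ × 353 = 250 × 353 mm
B5: ⌊353/2⌋ × 250 = 176 × 250 mm

176 × 250 mm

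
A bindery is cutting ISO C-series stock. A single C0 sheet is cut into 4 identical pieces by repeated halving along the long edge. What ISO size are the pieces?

C2

4 = 2^2, so 2 halving steps.
C0 → C1 → … → C2 after 2 steps.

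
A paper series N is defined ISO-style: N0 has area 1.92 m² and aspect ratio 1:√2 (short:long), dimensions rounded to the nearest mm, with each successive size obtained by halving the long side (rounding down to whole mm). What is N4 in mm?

291 × 412 mm

Let N0's short side be w mm. w · w√2 = 1.92 m² = 1,920,000 mm², so w ≈ 1165.2 mm and w√2 ≈ 1647.8 mm → N0 = 1165 × 1648 mm.
N1: ⌊1648/2⌋ × 1165 = 824 × 1165 mm
N2: ⌊1165/2⌋ × 824 = 582 × 824 mm
N3: ⌊824/2⌋ × 582 = 412 × 582 mm
N4: ⌊582/2⌋ × 412 = 291 × 412 mm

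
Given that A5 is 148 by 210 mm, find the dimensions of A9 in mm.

37 × 52 mm

A6: ⌊210/2⌋ × 148 = 105 × 148 mm
A7: ⌊148/2⌋ × 105 = 74 × 105 mm
A8: ⌊105/2⌋ × 74 = 52 × 74 mm
A9: ⌊74/2⌋ × 52 = 37 × 52 mm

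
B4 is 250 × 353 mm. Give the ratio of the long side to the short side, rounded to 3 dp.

1.412

353 / 250 = 1.412
ISO 216 targets √2 ≈ 1.414; the -0.002 deviation is from mm rounding.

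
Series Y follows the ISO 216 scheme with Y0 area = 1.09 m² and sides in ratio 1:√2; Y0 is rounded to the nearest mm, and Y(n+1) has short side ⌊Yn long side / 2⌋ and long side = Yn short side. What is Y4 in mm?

219 × 310 mm

Let Y0's short side be w mm. w · w√2 = 1.09 m² = 1,090,000 mm², so w ≈ 877.9 mm and w√2 ≈ 1241.6 mm → Y0 = 878 × 1242 mm.
Y1: ⌊1242/2⌋ × 878 = 621 × 878 mm
Y2: ⌊878/2⌋ × 621 = 439 × 621 mm
Y3: ⌊621/2⌋ × 439 = 310 × 439 mm
Y4: ⌊439/2⌋ × 310 = 219 × 310 mm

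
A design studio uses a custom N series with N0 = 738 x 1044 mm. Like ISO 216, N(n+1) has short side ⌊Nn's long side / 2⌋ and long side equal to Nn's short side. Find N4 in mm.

N1: ⌊1044/2⌋ × 738 = 522 × 738 mm
N2: ⌊738/2⌋ × 522 = 369 × 522 mm
N3: ⌊522/2⌋ × 369 = 261 × 369 mm
N4: ⌊369/2⌋ × 261 = 184 × 261 mm

184 × 261 mm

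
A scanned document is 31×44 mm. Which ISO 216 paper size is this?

B10 (31 × 44 mm)

Aspect ratio 44/31 ≈ 1.419 — close to the ISO √2 ≈ 1.414.
In the B-series (B0 = 1000 × 1414 mm): B10 = 31 × 44 mm.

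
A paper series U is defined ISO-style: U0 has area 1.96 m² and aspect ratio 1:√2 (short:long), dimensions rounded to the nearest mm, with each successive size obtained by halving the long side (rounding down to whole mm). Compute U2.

Let U0's short side be w mm. w · w√2 = 1.96 m² = 1,960,000 mm², so w ≈ 1177.3 mm and w√2 ≈ 1664.9 mm → U0 = 1177 × 1665 mm.
U1: ⌊1665/2⌋ × 1177 = 832 × 1177 mm
U2: ⌊1177/2⌋ × 832 = 588 × 832 mm

588 × 832 mm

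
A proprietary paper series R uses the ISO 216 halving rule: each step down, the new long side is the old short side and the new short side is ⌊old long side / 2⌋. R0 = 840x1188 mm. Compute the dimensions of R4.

210 × 297 mm

R1: ⌊1188/2⌋ × 840 = 594 × 840 mm
R2: ⌊840/2⌋ × 594 = 420 × 594 mm
R3: ⌊594/2⌋ × 420 = 297 × 420 mm
R4: ⌊420/2⌋ × 297 = 210 × 297 mm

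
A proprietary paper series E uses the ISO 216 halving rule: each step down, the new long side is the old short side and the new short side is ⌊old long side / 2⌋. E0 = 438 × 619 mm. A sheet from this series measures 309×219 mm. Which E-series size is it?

E0: 438 × 619 mm
E1: 309 × 438 mm
E2: 219 × 309 mm
E3: 154 × 219 mm
→ matches E2.

E2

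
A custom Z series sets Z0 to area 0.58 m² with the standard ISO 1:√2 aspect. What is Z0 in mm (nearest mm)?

Let the short side be w mm. Then w · w√2 = 0.58 m² = 580,000 mm².
w² = 580,000/√2, so w ≈ 640.4 mm; long side = w√2 ≈ 905.7 mm.

640 × 906 mm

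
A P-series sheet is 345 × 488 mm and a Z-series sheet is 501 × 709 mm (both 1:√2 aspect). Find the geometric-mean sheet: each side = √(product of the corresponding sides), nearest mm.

416 × 588 mm

Short side: √(345 · 501) = √172845 ≈ 415.7 → 416 mm
Long side: √(488 · 709) = √345992 ≈ 588.2 → 588 mm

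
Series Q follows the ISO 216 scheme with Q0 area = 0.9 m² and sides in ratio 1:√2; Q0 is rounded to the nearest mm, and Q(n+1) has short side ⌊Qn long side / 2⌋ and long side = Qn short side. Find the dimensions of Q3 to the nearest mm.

282 × 399 mm

Let Q0's short side be w mm. w · w√2 = 0.9 m² = 900,000 mm², so w ≈ 797.7 mm and w√2 ≈ 1128.2 mm → Q0 = 798 × 1128 mm.
Q1: ⌊1128/2⌋ × 798 = 564 × 798 mm
Q2: ⌊798/2⌋ × 564 = 399 × 564 mm
Q3: ⌊564/2⌋ × 399 = 282 × 399 mm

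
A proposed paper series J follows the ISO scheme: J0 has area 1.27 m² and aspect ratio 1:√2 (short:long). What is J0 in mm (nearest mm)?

948 × 1340 mm

Let the short side be w mm. Then w · w√2 = 1.27 m² = 1,270,000 mm².
w² = 1,270,000/√2, so w ≈ 947.6 mm; long side = w√2 ≈ 1340.2 mm.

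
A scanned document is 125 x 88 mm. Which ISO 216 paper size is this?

B7 (88 × 125 mm)

Aspect ratio 125/88 ≈ 1.420 — close to the ISO √2 ≈ 1.414.
In the B-series (B0 = 1000 × 1414 mm): B7 = 88 × 125 mm.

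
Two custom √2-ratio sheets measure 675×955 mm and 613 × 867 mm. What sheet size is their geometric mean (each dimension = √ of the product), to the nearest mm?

643 × 910 mm

Short side: √(675 · 613) = √413775 ≈ 643.3 → 643 mm
Long side: √(955 · 867) = √827985 ≈ 909.9 → 910 mm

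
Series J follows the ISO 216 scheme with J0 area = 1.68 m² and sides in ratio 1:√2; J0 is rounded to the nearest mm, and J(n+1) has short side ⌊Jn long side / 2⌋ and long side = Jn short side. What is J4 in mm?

272 × 385 mm

Let J0's short side be w mm. w · w√2 = 1.68 m² = 1,680,000 mm², so w ≈ 1089.9 mm and w√2 ≈ 1541.4 mm → J0 = 1090 × 1541 mm.
J1: ⌊1541/2⌋ × 1090 = 770 × 1090 mm
J2: ⌊1090/2⌋ × 770 = 545 × 770 mm
J3: ⌊770/2⌋ × 545 = 385 × 545 mm
J4: ⌊545/2⌋ × 385 = 272 × 385 mm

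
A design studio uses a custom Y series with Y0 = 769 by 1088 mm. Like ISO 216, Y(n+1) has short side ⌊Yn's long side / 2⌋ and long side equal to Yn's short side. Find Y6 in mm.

Y1 = 544 × 769 mm (from Y0 by 1 halving).
Y2: ⌊769/2⌋ × 544 = 384 × 544 mm
Y3: ⌊544/2⌋ × 384 = 272 × 384 mm
Y4: ⌊384/2⌋ × 272 = 192 × 272 mm
Y5: ⌊272/2⌋ × 192 = 136 × 192 mm
Y6: ⌊192/2⌋ × 136 = 96 × 136 mm

96 × 136 mm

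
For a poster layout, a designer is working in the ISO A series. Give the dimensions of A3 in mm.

A0 = 841 × 1189 mm (A0 has area 1 m², aspect 1:√2).
A1: ⌊1189/2⌋ × 841 = 594 × 841 mm
A2: ⌊841/2⌋ × 594 = 420 × 594 mm
A3: ⌊594/2⌋ × 420 = 297 × 420 mm

297 × 420 mm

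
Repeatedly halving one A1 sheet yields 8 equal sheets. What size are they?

8 = 2^3, so 3 halving steps.
A1 → A2 → … → A4 after 3 steps.

A4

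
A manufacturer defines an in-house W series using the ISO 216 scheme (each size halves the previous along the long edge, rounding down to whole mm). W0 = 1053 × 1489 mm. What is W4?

263 × 372 mm

W1: ⌊1489/2⌋ × 1053 = 744 × 1053 mm
W2: ⌊1053/2⌋ × 744 = 526 × 744 mm
W3: ⌊744/2⌋ × 526 = 372 × 526 mm
W4: ⌊526/2⌋ × 372 = 263 × 372 mm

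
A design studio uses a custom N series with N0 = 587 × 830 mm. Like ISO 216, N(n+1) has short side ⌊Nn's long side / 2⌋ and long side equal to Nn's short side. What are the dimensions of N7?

N1 = 415 × 587 mm (from N0 by 1 halving).
N2: ⌊587/2⌋ × 415 = 293 × 415 mm
N3: ⌊415/2⌋ × 293 = 207 × 293 mm
N4: ⌊293/2⌋ × 207 = 146 × 207 mm
N5: ⌊207/2⌋ × 146 = 103 × 146 mm
N6: ⌊146/2⌋ × 103 = 73 × 103 mm
N7: ⌊103/2⌋ × 73 = 51 × 73 mm

51 × 73 mm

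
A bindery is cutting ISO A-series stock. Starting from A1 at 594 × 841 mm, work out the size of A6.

105 × 148 mm

A2: ⌊841/2⌋ × 594 = 420 × 594 mm
A3: ⌊594/2⌋ × 420 = 297 × 420 mm
A4: ⌊420/2⌋ × 297 = 210 × 297 mm
A5: ⌊297/2⌋ × 210 = 148 × 210 mm
A6: ⌊210/2⌋ × 148 = 105 × 148 mm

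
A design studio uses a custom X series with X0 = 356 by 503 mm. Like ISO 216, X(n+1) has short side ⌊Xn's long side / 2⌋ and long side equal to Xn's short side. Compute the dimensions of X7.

X1 = 251 × 356 mm (from X0 by 1 halving).
X2: ⌊356/2⌋ × 251 = 178 × 251 mm
X3: ⌊251/2⌋ × 178 = 125 × 178 mm
X4: ⌊178/2⌋ × 125 = 89 × 125 mm
X5: ⌊125/2⌋ × 89 = 62 × 89 mm
X6: ⌊89/2⌋ × 62 = 44 × 62 mm
X7: ⌊62/2⌋ × 44 = 31 × 44 mm

31 × 44 mm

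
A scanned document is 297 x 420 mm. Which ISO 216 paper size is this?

A3 (297 × 420 mm)

Aspect ratio 420/297 ≈ 1.414 — close to the ISO √2 ≈ 1.414.
In the A-series (A0 area = 1 m²): A3 = 297 × 420 mm.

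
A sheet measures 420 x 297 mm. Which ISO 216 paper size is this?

Aspect ratio 420/297 ≈ 1.414 — close to the ISO √2 ≈ 1.414.
In the A-series (A0 area = 1 m²): A3 = 297 × 420 mm.

A3 (297 × 420 mm)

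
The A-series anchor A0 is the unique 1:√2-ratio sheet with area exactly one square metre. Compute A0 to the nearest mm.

841 × 1189 mm

Let the short side be w mm. Then the long side is w√2 and w · w√2 = 10⁶ mm².
w² = 10⁶/√2, so w = 1000 / 2^(1/4) ≈ 840.9 mm; long side = 1000 · 2^(1/4) ≈ 1189.2 mm.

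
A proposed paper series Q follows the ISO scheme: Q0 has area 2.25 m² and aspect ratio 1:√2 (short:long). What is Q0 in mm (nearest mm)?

1261 × 1784 mm

Let the short side be w mm. Then w · w√2 = 2.25 m² = 2,250,000 mm².
w² = 2,250,000/√2, so w ≈ 1261.3 mm; long side = w√2 ≈ 1783.8 mm.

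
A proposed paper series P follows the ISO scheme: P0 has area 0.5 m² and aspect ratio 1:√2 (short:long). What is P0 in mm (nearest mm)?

595 × 841 mm

Let the short side be w mm. Then w · w√2 = 0.5 m² = 500,000 mm².
w² = 500,000/√2, so w ≈ 594.6 mm; long side = w√2 ≈ 840.9 mm.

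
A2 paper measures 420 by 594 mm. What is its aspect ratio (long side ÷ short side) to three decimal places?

1.414

594 / 420 = 1.414
Matches √2 ≈ 1.414 — the ISO 216 defining ratio.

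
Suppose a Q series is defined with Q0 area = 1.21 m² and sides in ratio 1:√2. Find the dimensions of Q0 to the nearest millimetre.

Let the short side be w mm. Then w · w√2 = 1.21 m² = 1,210,000 mm².
w² = 1,210,000/√2, so w ≈ 925.0 mm; long side = w√2 ≈ 1308.1 mm.

925 × 1308 mm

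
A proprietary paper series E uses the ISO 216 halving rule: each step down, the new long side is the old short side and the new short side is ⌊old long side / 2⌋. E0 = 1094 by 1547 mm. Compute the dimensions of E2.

547 × 773 mm

E1: ⌊1547/2⌋ × 1094 = 773 × 1094 mm
E2: ⌊1094/2⌋ × 773 = 547 × 773 mm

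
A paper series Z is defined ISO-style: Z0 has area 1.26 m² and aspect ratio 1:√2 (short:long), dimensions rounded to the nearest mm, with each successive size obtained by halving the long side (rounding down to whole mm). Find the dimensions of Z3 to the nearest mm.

333 × 472 mm

Let Z0's short side be w mm. w · w√2 = 1.26 m² = 1,260,000 mm², so w ≈ 943.9 mm and w√2 ≈ 1334.9 mm → Z0 = 944 × 1335 mm.
Z1: ⌊1335/2⌋ × 944 = 667 × 944 mm
Z2: ⌊944/2⌋ × 667 = 472 × 667 mm
Z3: ⌊667/2⌋ × 472 = 333 × 472 mm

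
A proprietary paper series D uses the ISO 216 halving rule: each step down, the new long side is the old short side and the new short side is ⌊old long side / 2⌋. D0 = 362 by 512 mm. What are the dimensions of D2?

D1: ⌊512/2⌋ × 362 = 256 × 362 mm
D2: ⌊362/2⌋ × 256 = 181 × 256 mm

181 × 256 mm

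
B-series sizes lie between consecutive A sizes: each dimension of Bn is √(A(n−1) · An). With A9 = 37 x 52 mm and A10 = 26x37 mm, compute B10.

Short side: √(37 · 26) = √962 ≈ 31.0 → 31 mm
Long side: √(52 · 37) = √1924 ≈ 43.9 → 44 mm

31 × 44 mm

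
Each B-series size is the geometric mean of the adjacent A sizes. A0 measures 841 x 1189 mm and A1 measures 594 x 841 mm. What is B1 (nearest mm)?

707 × 1000 mm

Short side: √(841 · 594) = √499554 ≈ 706.8 → 707 mm
Long side: √(1189 · 841) = √999949 ≈ 1000.0 → 1000 mm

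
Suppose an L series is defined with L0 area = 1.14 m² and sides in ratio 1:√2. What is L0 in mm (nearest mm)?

898 × 1270 mm

Let the short side be w mm. Then w · w√2 = 1.14 m² = 1,140,000 mm².
w² = 1,140,000/√2, so w ≈ 897.8 mm; long side = w√2 ≈ 1269.7 mm.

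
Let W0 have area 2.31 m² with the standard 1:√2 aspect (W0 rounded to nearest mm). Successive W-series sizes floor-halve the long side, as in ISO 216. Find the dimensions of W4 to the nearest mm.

319 × 451 mm

Let W0's short side be w mm. w · w√2 = 2.31 m² = 2,310,000 mm², so w ≈ 1278.1 mm and w√2 ≈ 1807.4 mm → W0 = 1278 × 1807 mm.
W1: ⌊1807/2⌋ × 1278 = 903 × 1278 mm
W2: ⌊1278/2⌋ × 903 = 639 × 903 mm
W3: ⌊903/2⌋ × 639 = 451 × 639 mm
W4: ⌊639/2⌋ × 451 = 319 × 451 mm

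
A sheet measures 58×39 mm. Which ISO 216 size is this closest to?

Aspect ratio 58/39 ≈ 1.487 (ISO target is √2 ≈ 1.414).
In the C-series (envelope sizes, between A and B): C9 = 40 × 57 mm.
Off by 2 mm total — nearest standard size.

C9 (40 × 57 mm)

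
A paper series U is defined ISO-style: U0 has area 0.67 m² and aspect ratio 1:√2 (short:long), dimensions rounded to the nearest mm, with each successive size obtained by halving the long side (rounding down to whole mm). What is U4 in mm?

172 × 243 mm

Let U0's short side be w mm. w · w√2 = 0.67 m² = 670,000 mm², so w ≈ 688.3 mm and w√2 ≈ 973.4 mm → U0 = 688 × 973 mm.
U1: ⌊973/2⌋ × 688 = 486 × 688 mm
U2: ⌊688/2⌋ × 486 = 344 × 486 mm
U3: ⌊486/2⌋ × 344 = 243 × 344 mm
U4: ⌊344/2⌋ × 243 = 172 × 243 mm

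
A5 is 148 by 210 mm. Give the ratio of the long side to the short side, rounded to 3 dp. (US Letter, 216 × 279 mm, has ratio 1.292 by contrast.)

1.419

210 / 148 = 1.419
ISO 216 targets √2 ≈ 1.414; the +0.005 deviation is from mm rounding.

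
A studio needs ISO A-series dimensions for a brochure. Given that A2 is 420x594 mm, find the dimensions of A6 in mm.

A3: ⌊594/2⌋ × 420 = 297 × 420 mm
A4: ⌊420/2⌋ × 297 = 210 × 297 mm
A5: ⌊297/2⌋ × 210 = 148 × 210 mm
A6: ⌊210/2⌋ × 148 = 105 × 148 mm

105 × 148 mm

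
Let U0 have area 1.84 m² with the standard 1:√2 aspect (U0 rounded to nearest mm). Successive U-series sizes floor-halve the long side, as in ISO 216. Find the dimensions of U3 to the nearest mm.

403 × 570 mm

Let U0's short side be w mm. w · w√2 = 1.84 m² = 1,840,000 mm², so w ≈ 1140.6 mm and w√2 ≈ 1613.1 mm → U0 = 1141 × 1613 mm.
U1: ⌊1613/2⌋ × 1141 = 806 × 1141 mm
U2: ⌊1141/2⌋ × 806 = 570 × 806 mm
U3: ⌊806/2⌋ × 570 = 403 × 570 mm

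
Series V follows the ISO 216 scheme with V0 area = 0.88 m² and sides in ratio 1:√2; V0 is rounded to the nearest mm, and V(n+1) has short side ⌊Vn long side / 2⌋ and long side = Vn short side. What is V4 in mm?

197 × 279 mm

Let V0's short side be w mm. w · w√2 = 0.88 m² = 880,000 mm², so w ≈ 788.8 mm and w√2 ≈ 1115.6 mm → V0 = 789 × 1116 mm.
V1: ⌊1116/2⌋ × 789 = 558 × 789 mm
V2: ⌊789/2⌋ × 558 = 394 × 558 mm
V3: ⌊558/2⌋ × 394 = 279 × 394 mm
V4: ⌊394/2⌋ × 279 = 197 × 279 mm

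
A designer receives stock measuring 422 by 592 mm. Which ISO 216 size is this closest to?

Aspect ratio 592/422 ≈ 1.403 — close to the ISO √2 ≈ 1.414.
In the A-series (A0 area = 1 m²): A2 = 420 × 594 mm.
Off by 4 mm total — nearest standard size.

A2 (420 × 594 mm)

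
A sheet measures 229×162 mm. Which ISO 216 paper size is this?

Aspect ratio 229/162 ≈ 1.414 — close to the ISO √2 ≈ 1.414.
In the C-series (envelope sizes, between A and B): C5 = 162 × 229 mm.

C5 (162 × 229 mm)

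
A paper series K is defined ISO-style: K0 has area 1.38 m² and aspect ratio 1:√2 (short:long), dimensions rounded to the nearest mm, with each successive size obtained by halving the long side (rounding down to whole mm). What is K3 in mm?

349 × 494 mm

Let K0's short side be w mm. w · w√2 = 1.38 m² = 1,380,000 mm², so w ≈ 987.8 mm and w√2 ≈ 1397.0 mm → K0 = 988 × 1397 mm.
K1: ⌊1397/2⌋ × 988 = 698 × 988 mm
K2: ⌊988/2⌋ × 698 = 494 × 698 mm
K3: ⌊698/2⌋ × 494 = 349 × 494 mm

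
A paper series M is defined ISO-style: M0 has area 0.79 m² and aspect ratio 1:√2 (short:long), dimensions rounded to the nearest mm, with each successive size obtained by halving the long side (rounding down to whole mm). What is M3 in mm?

264 × 373 mm

Let M0's short side be w mm. w · w√2 = 0.79 m² = 790,000 mm², so w ≈ 747.4 mm and w√2 ≈ 1057.0 mm → M0 = 747 × 1057 mm.
M1: ⌊1057/2⌋ × 747 = 528 × 747 mm
M2: ⌊747/2⌋ × 528 = 373 × 528 mm
M3: ⌊528/2⌋ × 373 = 264 × 373 mm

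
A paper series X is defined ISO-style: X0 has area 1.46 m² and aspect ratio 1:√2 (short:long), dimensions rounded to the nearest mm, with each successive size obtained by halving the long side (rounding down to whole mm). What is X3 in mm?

359 × 508 mm

Let X0's short side be w mm. w · w√2 = 1.46 m² = 1,460,000 mm², so w ≈ 1016.1 mm and w√2 ≈ 1436.9 mm → X0 = 1016 × 1437 mm.
X1: ⌊1437/2⌋ × 1016 = 718 × 1016 mm
X2: ⌊1016/2⌋ × 718 = 508 × 718 mm
X3: ⌊718/2⌋ × 508 = 359 × 508 mm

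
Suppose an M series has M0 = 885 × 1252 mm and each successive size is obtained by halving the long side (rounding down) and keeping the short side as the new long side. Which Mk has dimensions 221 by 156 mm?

M5

M0: 885 × 1252 mm
M1: 626 × 885 mm
M2: 442 × 626 mm
M3: 313 × 442 mm
M4: 221 × 313 mm
M5: 156 × 221 mm
M6: 110 × 156 mm
→ matches M5.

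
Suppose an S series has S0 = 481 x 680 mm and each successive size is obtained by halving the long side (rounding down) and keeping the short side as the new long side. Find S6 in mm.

S1 = 340 × 481 mm (from S0 by 1 halving).
S2: ⌊481/2⌋ × 340 = 240 × 340 mm
S3: ⌊340/2⌋ × 240 = 170 × 240 mm
S4: ⌊240/2⌋ × 170 = 120 × 170 mm
S5: ⌊170/2⌋ × 120 = 85 × 120 mm
S6: ⌊120/2⌋ × 85 = 60 × 85 mm

60 × 85 mm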